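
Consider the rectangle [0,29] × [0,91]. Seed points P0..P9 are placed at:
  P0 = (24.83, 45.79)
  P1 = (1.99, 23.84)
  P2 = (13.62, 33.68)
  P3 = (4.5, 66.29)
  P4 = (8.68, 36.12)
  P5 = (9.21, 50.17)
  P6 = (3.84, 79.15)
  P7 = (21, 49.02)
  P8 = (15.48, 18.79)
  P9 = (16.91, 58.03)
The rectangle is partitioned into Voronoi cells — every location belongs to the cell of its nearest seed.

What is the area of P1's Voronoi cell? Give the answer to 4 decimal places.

1. box [0,29]×[0,91]: [(0, 0) (29, 0) (29, 91) (0, 91)]
2. ⊥bis P1·P0 via (13.41,34.815): [(0, 48.7687) (0, 0) (29, 0) (29, 18.5929)]  |A|=976.7433
3. ⊥bis P1·P2 via (7.805,28.76): [(0, 37.9848) (0, 0) (29, 0) (29, 3.7094)]  |A|=604.5662
4. ⊥bis P1·P3 via (3.245,45.065): [(0, 37.9848) (0, 0) (29, 0) (29, 3.7094)]  |A|=604.5662
5. ⊥bis P1·P4 via (5.335,29.98): [(8.0022, 28.527) (0, 32.8864) (0, 0) (29, 0) (29, 3.7094)]  |A|=584.1671
6. ⊥bis P1·P5 via (5.6,37.005): [(8.0022, 28.527) (0, 32.8864) (0, 0) (29, 0) (29, 3.7094)]  |A|=584.1671
7. ⊥bis P1·P6 via (2.915,51.495): [(8.0022, 28.527) (0, 32.8864) (0, 0) (29, 0) (29, 3.7094)]  |A|=584.1671
8. ⊥bis P1·P7 via (11.495,36.43): [(8.0022, 28.527) (0, 32.8864) (0, 0) (29, 0) (29, 3.7094)]  |A|=584.1671
9. ⊥bis P1·P8 via (8.735,21.315): [(10.3819, 25.7143) (8.0022, 28.527) (0, 32.8864) (0, 0) (0.7557, 0)]  |A|=186.4944
10. ⊥bis P1·P9 via (9.45,40.935): [(10.3819, 25.7143) (8.0022, 28.527) (0, 32.8864) (0, 0) (0.7557, 0)]  |A|=186.4944
11. canonical 5-gon: [(10.3819, 25.7143) (8.0022, 28.527) (0, 32.8864) (0, 0) (0.7557, 0)]
12. shoelace: 186.4944

Area of P1's cell: 186.4944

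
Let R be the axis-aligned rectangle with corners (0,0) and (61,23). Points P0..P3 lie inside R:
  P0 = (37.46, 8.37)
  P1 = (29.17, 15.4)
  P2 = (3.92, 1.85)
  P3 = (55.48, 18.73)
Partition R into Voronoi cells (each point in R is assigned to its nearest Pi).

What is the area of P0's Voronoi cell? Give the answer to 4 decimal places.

1. box [0,61]×[0,23]: [(0, 0) (61, 0) (61, 23) (0, 23)]
2. ⊥bis P0·P1 via (33.315,11.885): [(23.2364, 0) (61, 0) (61, 23) (42.7406, 23)]  |A|=644.2641
3. ⊥bis P0·P2 via (20.69,5.11): [(23.2364, 0) (61, 0) (61, 23) (42.7406, 23)]  |A|=644.2641
4. ⊥bis P0·P3 via (46.47,13.55): [(41.7254, 21.8028) (23.2364, 0) (54.2601, 0)]  |A|=338.2013
5. canonical 3-gon: [(41.7254, 21.8028) (23.2364, 0) (54.2601, 0)]
6. shoelace: 338.2013

Area of P0's cell: 338.2013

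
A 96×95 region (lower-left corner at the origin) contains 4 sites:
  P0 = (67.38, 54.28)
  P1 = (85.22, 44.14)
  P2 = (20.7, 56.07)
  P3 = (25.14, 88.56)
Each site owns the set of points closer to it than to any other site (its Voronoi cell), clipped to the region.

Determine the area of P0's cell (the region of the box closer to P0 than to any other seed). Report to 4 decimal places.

1. box [0,96]×[0,95]: [(0, 0) (96, 0) (96, 95) (0, 95)]
2. ⊥bis P0·P1 via (76.3,49.21): [(0, 0) (48.3297, 0) (96, 83.8696) (96, 95) (0, 95)]  |A|=7120.9581
3. ⊥bis P0·P2 via (44.04,55.175): [(41.9242, 0) (48.3297, 0) (96, 83.8696) (96, 95) (45.5671, 95)]  |A|=2965.1172
4. ⊥bis P0·P3 via (46.26,71.42): [(44.5837, 69.3545) (41.9242, 0) (48.3297, 0) (96, 83.8696) (96, 95) (65.3964, 95)]  |A|=2710.8512
5. canonical 6-gon: [(44.5837, 69.3545) (41.9242, 0) (48.3297, 0) (96, 83.8696) (96, 95) (65.3964, 95)]
6. shoelace: 2710.8512

Area of P0's cell: 2710.8512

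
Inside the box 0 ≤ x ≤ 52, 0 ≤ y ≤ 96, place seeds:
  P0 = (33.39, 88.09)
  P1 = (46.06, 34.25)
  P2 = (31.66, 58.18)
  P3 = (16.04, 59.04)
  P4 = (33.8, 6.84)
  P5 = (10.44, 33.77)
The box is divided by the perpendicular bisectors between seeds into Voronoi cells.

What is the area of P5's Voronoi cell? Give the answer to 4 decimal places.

Area of P5's cell: 919.2194

1. box [0,52]×[0,96]: [(0, 0) (52, 0) (52, 96) (0, 96)]
2. ⊥bis P5·P0 via (21.915,60.93): [(0, 70.189) (0, 0) (52, 0) (52, 48.2192)]  |A|=3078.6133
3. ⊥bis P5·P1 via (28.25,34.01): [(27.9214, 58.3923) (0, 70.189) (0, 0) (28.7083, 0)]  |A|=1818.0609
4. ⊥bis P5·P2 via (21.05,45.975): [(28.1722, 39.7836) (0, 64.2741) (0, 0) (28.7083, 0)]  |A|=1476.4306
5. ⊥bis P5·P3 via (13.24,46.405): [(28.1722, 39.7836) (23.0582, 44.2292) (0, 49.3391) (0, 0) (28.7083, 0)]  |A|=1304.243
6. ⊥bis P5·P4 via (22.12,20.305): [(28.3617, 25.7193) (28.1722, 39.7836) (23.0582, 44.2292) (0, 49.3391) (0, 1.1174)]  |A|=919.2194
7. canonical 5-gon: [(28.3617, 25.7193) (28.1722, 39.7836) (23.0582, 44.2292) (0, 49.3391) (0, 1.1174)]
8. shoelace: 919.2194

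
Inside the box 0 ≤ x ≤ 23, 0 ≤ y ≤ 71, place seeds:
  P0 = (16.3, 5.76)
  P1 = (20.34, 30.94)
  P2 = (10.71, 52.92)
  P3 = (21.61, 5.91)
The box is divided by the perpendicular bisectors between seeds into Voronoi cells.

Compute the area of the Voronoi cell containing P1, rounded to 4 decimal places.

1. box [0,23]×[0,71]: [(0, 0) (23, 0) (23, 71) (0, 71)]
2. ⊥bis P1·P0 via (18.32,18.35): [(0, 21.2893) (23, 17.5991) (23, 71) (0, 71)]  |A|=1185.7826
3. ⊥bis P1·P2 via (15.525,41.93): [(0, 35.1281) (0, 21.2893) (23, 17.5991) (23, 45.205)]  |A|=476.6132
4. ⊥bis P1·P3 via (20.975,18.425): [(0, 35.1281) (0, 21.2893) (18.6028, 18.3046) (23, 18.5277) (23, 45.205)]  |A|=474.5714
5. canonical 5-gon: [(0, 35.1281) (0, 21.2893) (18.6028, 18.3046) (23, 18.5277) (23, 45.205)]
6. shoelace: 474.5714

Area of P1's cell: 474.5714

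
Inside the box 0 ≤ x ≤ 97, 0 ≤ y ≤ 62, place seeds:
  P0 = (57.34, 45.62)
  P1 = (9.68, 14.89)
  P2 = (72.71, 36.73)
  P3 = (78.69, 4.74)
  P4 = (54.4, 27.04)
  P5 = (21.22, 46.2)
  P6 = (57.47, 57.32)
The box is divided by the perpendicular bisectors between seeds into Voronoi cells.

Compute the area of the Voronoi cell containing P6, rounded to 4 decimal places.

1. box [0,97]×[0,62]: [(0, 0) (97, 0) (97, 62) (0, 62)]
2. ⊥bis P6·P0 via (57.405,51.47): [(0, 52.1078) (97, 51.0301) (97, 62) (0, 62)]  |A|=1011.8124
3. ⊥bis P6·P1 via (33.575,36.105): [(19.56, 51.8905) (97, 51.0301) (97, 62) (10.5843, 62)]  |A|=861.5661
4. ⊥bis P6·P2 via (65.09,47.025): [(19.56, 51.8905) (70.8929, 51.3201) (85.322, 62) (10.5843, 62)]  |A|=656.0098
5. ⊥bis P6·P3 via (68.08,31.03): [(19.56, 51.8905) (70.8929, 51.3201) (85.322, 62) (10.5843, 62)]  |A|=656.0098
6. ⊥bis P6·P4 via (55.935,42.18): [(19.56, 51.8905) (70.8929, 51.3201) (85.322, 62) (10.5843, 62)]  |A|=656.0098
7. ⊥bis P6·P5 via (39.345,51.76): [(39.3725, 51.6704) (70.8929, 51.3201) (85.322, 62) (36.2038, 62)]  |A|=424.5303
8. canonical 4-gon: [(39.3725, 51.6704) (70.8929, 51.3201) (85.322, 62) (36.2038, 62)]
9. shoelace: 424.5303

Area of P6's cell: 424.5303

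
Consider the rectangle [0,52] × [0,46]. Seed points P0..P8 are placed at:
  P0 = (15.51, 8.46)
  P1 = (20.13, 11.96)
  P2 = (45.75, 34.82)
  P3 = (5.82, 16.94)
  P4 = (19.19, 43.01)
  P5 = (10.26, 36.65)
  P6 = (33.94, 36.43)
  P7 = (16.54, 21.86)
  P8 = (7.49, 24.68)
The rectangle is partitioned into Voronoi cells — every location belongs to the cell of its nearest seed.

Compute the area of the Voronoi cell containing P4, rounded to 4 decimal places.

1. box [0,52]×[0,46]: [(0, 0) (52, 0) (52, 46) (0, 46)]
2. ⊥bis P4·P0 via (17.35,25.735): [(0, 27.583) (52, 22.0443) (52, 46) (0, 46)]  |A|=1101.6892
3. ⊥bis P4·P1 via (19.66,27.485): [(0, 27.583) (5.0676, 27.0432) (52, 28.4641) (52, 46) (0, 46)]  |A|=951.043
4. ⊥bis P4·P2 via (32.47,38.915): [(0, 27.583) (5.0676, 27.0432) (29.033, 27.7688) (34.6547, 46) (0, 46)]  |A|=591.5556
5. ⊥bis P4·P3 via (12.505,29.975): [(0, 36.3882) (17.4884, 27.4193) (29.033, 27.7688) (34.6547, 46) (0, 46)]  |A|=510.2562
6. ⊥bis P4·P5 via (14.725,39.83): [(23.4358, 27.5993) (29.033, 27.7688) (34.6547, 46) (10.3307, 46)]  |A|=274.3351
7. ⊥bis P4·P6 via (26.565,39.72): [(22.0352, 29.5658) (29.3665, 46) (10.3307, 46)]  |A|=156.4191
8. ⊥bis P4·P7 via (17.865,32.435): [(20.2001, 32.1424) (23.0266, 31.7883) (29.3665, 46) (10.3307, 46)]  |A|=153.1026
9. ⊥bis P4·P8 via (13.34,33.845): [(20.2001, 32.1424) (23.0266, 31.7883) (29.3665, 46) (10.3307, 46)]  |A|=153.1026
10. canonical 4-gon: [(20.2001, 32.1424) (23.0266, 31.7883) (29.3665, 46) (10.3307, 46)]
11. shoelace: 153.1026

Area of P4's cell: 153.1026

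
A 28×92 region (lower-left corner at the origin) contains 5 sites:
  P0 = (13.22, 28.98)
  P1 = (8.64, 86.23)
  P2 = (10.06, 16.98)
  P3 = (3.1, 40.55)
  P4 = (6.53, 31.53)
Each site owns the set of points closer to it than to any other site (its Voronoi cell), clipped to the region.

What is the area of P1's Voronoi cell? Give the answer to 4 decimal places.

Area of P1's cell: 828.6878

1. box [0,28]×[0,92]: [(0, 0) (28, 0) (28, 92) (0, 92)]
2. ⊥bis P1·P0 via (10.93,57.605): [(0, 56.7306) (28, 58.9706) (28, 92) (0, 92)]  |A|=956.1832
3. ⊥bis P1·P2 via (9.35,51.605): [(0, 56.7306) (28, 58.9706) (28, 92) (0, 92)]  |A|=956.1832
4. ⊥bis P1·P3 via (5.87,63.39): [(0, 64.1019) (28, 60.7061) (28, 92) (0, 92)]  |A|=828.6878
5. ⊥bis P1·P4 via (7.585,58.88): [(0, 64.1019) (28, 60.7061) (28, 92) (0, 92)]  |A|=828.6878
6. canonical 4-gon: [(0, 64.1019) (28, 60.7061) (28, 92) (0, 92)]
7. shoelace: 828.6878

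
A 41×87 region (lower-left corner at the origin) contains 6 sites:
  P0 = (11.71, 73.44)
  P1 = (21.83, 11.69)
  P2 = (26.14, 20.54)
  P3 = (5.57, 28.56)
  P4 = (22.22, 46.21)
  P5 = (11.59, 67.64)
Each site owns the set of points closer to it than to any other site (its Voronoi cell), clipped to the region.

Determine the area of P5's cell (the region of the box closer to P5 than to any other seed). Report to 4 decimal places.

1. box [0,41]×[0,87]: [(0, 0) (41, 0) (41, 87) (0, 87)]
2. ⊥bis P5·P0 via (11.65,70.54): [(0, 70.781) (0, 0) (41, 0) (41, 69.9328)]  |A|=2884.6328
3. ⊥bis P5·P1 via (16.71,39.665): [(0, 70.781) (0, 36.6067) (41, 44.1106) (41, 69.9328)]  |A|=1229.9282
4. ⊥bis P5·P2 via (18.865,44.09): [(0, 70.781) (0, 38.2623) (41, 50.9279) (41, 69.9328)]  |A|=1056.2345
5. ⊥bis P5·P3 via (8.58,48.1): [(0, 70.781) (0, 49.4217) (24.1045, 45.7086) (41, 50.9279) (41, 69.9328)]  |A|=921.7386
6. ⊥bis P5·P4 via (16.905,56.925): [(0, 70.781) (0, 49.4217) (1.357, 49.2127) (41, 68.8769) (41, 69.9328)]  |A|=476.9964
7. canonical 5-gon: [(0, 70.781) (0, 49.4217) (1.357, 49.2127) (41, 68.8769) (41, 69.9328)]
8. shoelace: 476.9964

Area of P5's cell: 476.9964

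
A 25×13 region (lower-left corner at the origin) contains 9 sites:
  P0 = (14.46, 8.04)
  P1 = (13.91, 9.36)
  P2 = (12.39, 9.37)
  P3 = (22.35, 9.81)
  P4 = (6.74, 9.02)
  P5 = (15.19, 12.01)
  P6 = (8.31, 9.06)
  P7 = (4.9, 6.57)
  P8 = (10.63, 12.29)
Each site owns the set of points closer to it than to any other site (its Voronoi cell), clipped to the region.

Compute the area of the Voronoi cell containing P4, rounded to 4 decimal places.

Area of P4's cell: 27.1134

1. box [0,25]×[0,13]: [(0, 0) (25, 0) (25, 13) (0, 13)]
2. ⊥bis P4·P0 via (10.6,8.53): [(0, 0) (9.5172, 0) (11.1674, 13) (0, 13)]  |A|=134.45
3. ⊥bis P4·P1 via (10.325,9.19): [(0, 0) (9.5172, 0) (10.4226, 7.1323) (10.1443, 13) (0, 13)]  |A|=131.4484
4. ⊥bis P4·P2 via (9.565,9.195): [(0, 0) (9.5172, 0) (9.9321, 3.2687) (9.3293, 13) (0, 13)]  |A|=125.5062
5. ⊥bis P4·P3 via (14.545,9.415): [(0, 0) (9.5172, 0) (9.9321, 3.2687) (9.3293, 13) (0, 13)]  |A|=125.5062
6. ⊥bis P4·P5 via (10.965,10.515): [(0, 0) (9.5172, 0) (9.9321, 3.2687) (9.3293, 13) (0, 13)]  |A|=125.5062
7. ⊥bis P4·P6 via (7.525,9.04): [(0, 0) (7.7553, 0) (7.4241, 13) (0, 13)]  |A|=98.6663
8. ⊥bis P4·P7 via (5.82,7.795): [(0, 12.1659) (7.5906, 6.4652) (7.4241, 13) (0, 13)]  |A|=27.4229
9. ⊥bis P4·P8 via (8.685,10.655): [(0, 12.1659) (7.5906, 6.4652) (7.4463, 12.1285) (6.7138, 13) (0, 13)]  |A|=27.1134
10. canonical 5-gon: [(0, 12.1659) (7.5906, 6.4652) (7.4463, 12.1285) (6.7138, 13) (0, 13)]
11. shoelace: 27.1134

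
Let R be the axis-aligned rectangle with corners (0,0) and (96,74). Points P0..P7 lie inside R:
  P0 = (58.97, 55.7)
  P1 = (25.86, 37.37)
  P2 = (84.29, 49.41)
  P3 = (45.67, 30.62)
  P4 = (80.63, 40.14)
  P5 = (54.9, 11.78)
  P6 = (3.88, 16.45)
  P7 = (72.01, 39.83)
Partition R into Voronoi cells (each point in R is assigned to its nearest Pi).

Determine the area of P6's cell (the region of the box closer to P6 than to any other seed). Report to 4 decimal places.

1. box [0,96]×[0,74]: [(0, 0) (96, 0) (96, 74) (0, 74)]
2. ⊥bis P6·P0 via (31.425,36.075): [(0, 0) (57.1274, 0) (4.4046, 74) (0, 74)]  |A|=2276.6814
3. ⊥bis P6·P1 via (14.87,26.91): [(0, 42.5335) (0, 0) (40.4822, 0)]  |A|=860.9249
4. ⊥bis P6·P2 via (44.085,32.93): [(0, 42.5335) (0, 0) (40.4822, 0)]  |A|=860.9249
5. ⊥bis P6·P3 via (24.775,23.535): [(28.4789, 12.6116) (0, 42.5335) (0, 0) (32.7552, 0)]  |A|=812.1995
6. ⊥bis P6·P4 via (42.255,28.295): [(28.4789, 12.6116) (0, 42.5335) (0, 0) (32.7552, 0)]  |A|=812.1995
7. ⊥bis P6·P5 via (29.39,14.115): [(29.088, 10.8153) (28.4789, 12.6116) (0, 42.5335) (0, 0) (28.098, 0)]  |A|=787.0154
8. ⊥bis P6·P7 via (37.945,28.14): [(29.088, 10.8153) (28.4789, 12.6116) (0, 42.5335) (0, 0) (28.098, 0)]  |A|=787.0154
9. canonical 5-gon: [(29.088, 10.8153) (28.4789, 12.6116) (0, 42.5335) (0, 0) (28.098, 0)]
10. shoelace: 787.0154

Area of P6's cell: 787.0154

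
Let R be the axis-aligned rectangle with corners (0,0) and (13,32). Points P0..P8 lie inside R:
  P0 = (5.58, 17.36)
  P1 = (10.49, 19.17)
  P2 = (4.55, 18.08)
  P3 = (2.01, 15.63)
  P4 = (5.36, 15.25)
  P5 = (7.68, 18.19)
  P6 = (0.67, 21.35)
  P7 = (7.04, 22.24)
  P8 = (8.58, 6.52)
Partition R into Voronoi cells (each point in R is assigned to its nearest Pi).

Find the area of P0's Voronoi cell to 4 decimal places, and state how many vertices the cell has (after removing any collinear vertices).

Area of P0's cell: 4.5615 (3 vertices)

1. box [0,13]×[0,32]: [(0, 0) (13, 0) (13, 32) (0, 32)]
2. ⊥bis P0·P1 via (8.035,18.265): [(0, 0) (13, 0) (13, 4.7964) (2.9718, 32) (0, 32)]  |A|=279.5984
3. ⊥bis P0·P2 via (5.065,17.72): [(0, 10.4742) (0, 0) (13, 0) (13, 4.7964) (7.1411, 20.6899)]  |A|=185.9342
4. ⊥bis P0·P3 via (3.795,16.495): [(3.9644, 16.1455) (11.7884, 0) (13, 0) (13, 4.7964) (7.1411, 20.6899)]  |A|=70.0078
5. ⊥bis P0·P4 via (5.47,16.305): [(4.1706, 16.4405) (8.8889, 15.9485) (7.1411, 20.6899)]  |A|=10.7559
6. ⊥bis P0·P5 via (6.63,17.775): [(6.0786, 19.17) (4.1706, 16.4405) (7.2858, 16.1157)]  |A|=4.5615
7. ⊥bis P0·P6 via (3.125,19.355): [(6.0786, 19.17) (4.1706, 16.4405) (7.2858, 16.1157)]  |A|=4.5615
8. ⊥bis P0·P7 via (6.31,19.8): [(6.0786, 19.17) (4.1706, 16.4405) (7.2858, 16.1157)]  |A|=4.5615
9. ⊥bis P0·P8 via (7.08,11.94): [(6.0786, 19.17) (4.1706, 16.4405) (7.2858, 16.1157)]  |A|=4.5615
10. canonical 3-gon: [(6.0786, 19.17) (4.1706, 16.4405) (7.2858, 16.1157)]
11. shoelace: 4.5615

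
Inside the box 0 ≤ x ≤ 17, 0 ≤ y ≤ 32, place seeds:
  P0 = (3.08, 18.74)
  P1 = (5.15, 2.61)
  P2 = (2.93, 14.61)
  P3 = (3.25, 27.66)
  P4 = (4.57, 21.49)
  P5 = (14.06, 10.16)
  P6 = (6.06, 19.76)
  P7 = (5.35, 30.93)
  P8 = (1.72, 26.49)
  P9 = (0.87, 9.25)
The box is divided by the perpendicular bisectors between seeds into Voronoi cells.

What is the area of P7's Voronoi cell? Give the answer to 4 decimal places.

1. box [0,17]×[0,32]: [(0, 0) (17, 0) (17, 32) (0, 32)]
2. ⊥bis P7·P0 via (4.215,24.835): [(0, 25.6199) (17, 22.4542) (17, 32) (0, 32)]  |A|=135.3701
3. ⊥bis P7·P1 via (5.25,16.77): [(0, 25.6199) (17, 22.4542) (17, 32) (0, 32)]  |A|=135.3701
4. ⊥bis P7·P2 via (4.14,22.77): [(0, 25.6199) (17, 22.4542) (17, 32) (0, 32)]  |A|=135.3701
5. ⊥bis P7·P3 via (4.3,29.295): [(14.1158, 22.9913) (17, 22.4542) (17, 32) (0.0879, 32)]  |A|=89.9441
6. ⊥bis P7·P4 via (4.96,26.21): [(9.7157, 25.8171) (17, 25.2152) (17, 32) (0.0879, 32)]  |A|=76.9947
7. ⊥bis P7·P5 via (9.705,20.545): [(9.7157, 25.8171) (17, 25.2152) (17, 32) (0.0879, 32)]  |A|=76.9947
8. ⊥bis P7·P6 via (5.705,25.345): [(9.7157, 25.8171) (11.2009, 25.6943) (17, 26.0629) (17, 32) (0.0879, 32)]  |A|=74.5365
9. ⊥bis P7·P8 via (3.535,28.71): [(9.7157, 25.8171) (11.2009, 25.6943) (17, 26.0629) (17, 32) (0.0879, 32)]  |A|=74.5365
10. ⊥bis P7·P9 via (3.11,20.09): [(9.7157, 25.8171) (11.2009, 25.6943) (17, 26.0629) (17, 32) (0.0879, 32)]  |A|=74.5365
11. canonical 5-gon: [(9.7157, 25.8171) (11.2009, 25.6943) (17, 26.0629) (17, 32) (0.0879, 32)]
12. shoelace: 74.5365

Area of P7's cell: 74.5365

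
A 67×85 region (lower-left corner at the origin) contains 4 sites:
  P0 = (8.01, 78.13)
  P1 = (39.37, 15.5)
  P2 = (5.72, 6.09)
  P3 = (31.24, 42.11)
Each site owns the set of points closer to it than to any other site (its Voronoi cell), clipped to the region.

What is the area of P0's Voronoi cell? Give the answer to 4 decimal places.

1. box [0,67]×[0,85]: [(0, 0) (67, 0) (67, 85) (0, 85)]
2. ⊥bis P0·P1 via (23.69,46.815): [(0, 34.953) (67, 68.5011) (67, 85) (0, 85)]  |A|=2229.2877
3. ⊥bis P0·P2 via (6.865,42.11): [(0, 42.3282) (13.8501, 41.888) (67, 68.5011) (67, 85) (0, 85)]  |A|=2178.214
4. ⊥bis P0·P3 via (19.625,60.12): [(0, 47.4635) (58.2035, 85) (0, 85)]  |A|=1092.3784
5. canonical 3-gon: [(0, 47.4635) (58.2035, 85) (0, 85)]
6. shoelace: 1092.3784

Area of P0's cell: 1092.3784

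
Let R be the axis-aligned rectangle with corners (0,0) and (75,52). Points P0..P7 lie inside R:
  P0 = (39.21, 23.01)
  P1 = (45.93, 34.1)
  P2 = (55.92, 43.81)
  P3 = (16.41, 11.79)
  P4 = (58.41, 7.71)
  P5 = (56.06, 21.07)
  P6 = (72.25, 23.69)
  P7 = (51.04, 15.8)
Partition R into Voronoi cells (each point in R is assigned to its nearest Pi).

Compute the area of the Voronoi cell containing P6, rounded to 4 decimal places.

Area of P6's cell: 290.3147

1. box [0,75]×[0,52]: [(0, 0) (75, 0) (75, 52) (0, 52)]
2. ⊥bis P6·P0 via (55.73,23.35): [(56.2106, 0) (75, 0) (75, 52) (55.1404, 52)]  |A|=1004.8761
3. ⊥bis P6·P1 via (59.09,28.895): [(55.7877, 20.5457) (56.2106, 0) (75, 0) (75, 52) (68.2284, 52)]  |A|=799.0382
4. ⊥bis P6·P2 via (64.085,33.75): [(59.5565, 30.0746) (55.7877, 20.5457) (56.2106, 0) (75, 0) (75, 42.6089)]  |A|=652.288
5. ⊥bis P6·P3 via (44.33,17.74): [(59.5565, 30.0746) (55.7877, 20.5457) (56.2106, 0) (75, 0) (75, 42.6089)]  |A|=652.288
6. ⊥bis P6·P4 via (65.33,15.7): [(59.5565, 30.0746) (56.7949, 23.0921) (75, 7.325) (75, 42.6089)]  |A|=357.7832
7. ⊥bis P6·P5 via (64.155,22.38): [(62.5205, 32.4802) (65.2207, 15.7947) (75, 7.325) (75, 42.6089)]  |A|=290.3147
8. ⊥bis P6·P7 via (61.645,19.745): [(62.5205, 32.4802) (65.2207, 15.7947) (75, 7.325) (75, 42.6089)]  |A|=290.3147
9. canonical 4-gon: [(62.5205, 32.4802) (65.2207, 15.7947) (75, 7.325) (75, 42.6089)]
10. shoelace: 290.3147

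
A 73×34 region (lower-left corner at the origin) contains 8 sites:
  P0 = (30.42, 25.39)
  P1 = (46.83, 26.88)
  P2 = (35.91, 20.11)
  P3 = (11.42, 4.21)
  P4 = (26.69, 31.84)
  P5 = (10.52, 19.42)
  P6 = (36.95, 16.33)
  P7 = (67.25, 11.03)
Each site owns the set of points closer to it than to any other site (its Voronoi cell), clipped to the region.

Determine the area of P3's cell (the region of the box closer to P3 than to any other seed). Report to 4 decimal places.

Area of P3's cell: 311.1379

1. box [0,73]×[0,34]: [(0, 0) (73, 0) (73, 34) (0, 34)]
2. ⊥bis P3·P0 via (20.92,14.8): [(0, 33.5668) (0, 0) (37.4181, 0)]  |A|=628.0023
3. ⊥bis P3·P1 via (29.125,15.545): [(0, 33.5668) (0, 0) (37.4181, 0)]  |A|=628.0023
4. ⊥bis P3·P2 via (23.665,12.16): [(23.389, 12.5852) (0, 33.5668) (0, 0) (31.5598, 0)]  |A|=591.1386
5. ⊥bis P3·P4 via (19.055,18.025): [(23.389, 12.5852) (14.5489, 20.5153) (0, 28.5559) (0, 0) (31.5598, 0)]  |A|=554.6876
6. ⊥bis P3·P5 via (10.97,11.815): [(23.411, 12.5512) (0, 11.1659) (0, 0) (31.5598, 0)]  |A|=328.7586
7. ⊥bis P3·P6 via (24.185,10.27): [(23.1105, 12.5334) (0, 11.1659) (0, 0) (29.0605, 0)]  |A|=311.1379
8. ⊥bis P3·P7 via (39.335,7.62): [(23.1105, 12.5334) (0, 11.1659) (0, 0) (29.0605, 0)]  |A|=311.1379
9. canonical 4-gon: [(23.1105, 12.5334) (0, 11.1659) (0, 0) (29.0605, 0)]
10. shoelace: 311.1379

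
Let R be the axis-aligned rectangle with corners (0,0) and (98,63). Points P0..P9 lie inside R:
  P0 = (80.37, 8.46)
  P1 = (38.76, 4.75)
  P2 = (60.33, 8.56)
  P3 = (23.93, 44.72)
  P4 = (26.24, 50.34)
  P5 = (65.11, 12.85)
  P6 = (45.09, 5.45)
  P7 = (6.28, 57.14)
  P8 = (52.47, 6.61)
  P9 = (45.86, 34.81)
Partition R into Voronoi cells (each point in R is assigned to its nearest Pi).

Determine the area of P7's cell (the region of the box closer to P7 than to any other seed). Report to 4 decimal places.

1. box [0,98]×[0,63]: [(0, 0) (98, 0) (98, 63) (0, 63)]
2. ⊥bis P7·P0 via (43.325,32.8): [(0, 0) (21.7741, 0) (63.1676, 63) (0, 63)]  |A|=2675.6635
3. ⊥bis P7·P1 via (22.52,30.945): [(0, 16.9834) (55.568, 51.4336) (63.1676, 63) (0, 63)]  |A|=1643.8359
4. ⊥bis P7·P2 via (33.305,32.85): [(0, 16.9834) (43.0107, 43.6485) (60.4037, 63) (0, 63)]  |A|=1574.0542
5. ⊥bis P7·P3 via (15.105,50.93): [(0, 29.4644) (23.5985, 63) (0, 63)]  |A|=395.6946
6. ⊥bis P7·P4 via (16.26,53.74): [(0, 29.4644) (15.4882, 51.4746) (19.4147, 63) (0, 63)]  |A|=371.5849
7. ⊥bis P7·P5 via (35.695,34.995): [(0, 29.4644) (15.4882, 51.4746) (19.4147, 63) (0, 63)]  |A|=371.5849
8. ⊥bis P7·P6 via (25.685,31.295): [(0, 29.4644) (15.4882, 51.4746) (19.4147, 63) (0, 63)]  |A|=371.5849
9. ⊥bis P7·P8 via (29.375,31.875): [(0, 29.4644) (15.4882, 51.4746) (19.4147, 63) (0, 63)]  |A|=371.5849
10. ⊥bis P7·P9 via (26.07,45.975): [(0, 29.4644) (15.4882, 51.4746) (19.4147, 63) (0, 63)]  |A|=371.5849
11. canonical 4-gon: [(0, 29.4644) (15.4882, 51.4746) (19.4147, 63) (0, 63)]
12. shoelace: 371.5849

Area of P7's cell: 371.5849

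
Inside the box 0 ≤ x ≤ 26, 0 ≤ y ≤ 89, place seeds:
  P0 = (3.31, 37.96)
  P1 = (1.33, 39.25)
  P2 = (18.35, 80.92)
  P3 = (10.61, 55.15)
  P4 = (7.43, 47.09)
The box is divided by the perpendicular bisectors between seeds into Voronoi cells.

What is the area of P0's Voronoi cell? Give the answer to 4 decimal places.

1. box [0,26]×[0,89]: [(0, 0) (26, 0) (26, 89) (0, 89)]
2. ⊥bis P0·P1 via (2.32,38.605): [(0, 35.0441) (0, 0) (26, 0) (26, 74.951)]  |A|=1429.9365
3. ⊥bis P0·P2 via (10.83,59.44): [(14.9537, 57.9963) (0, 35.0441) (0, 0) (26, 0) (26, 54.1291)]  |A|=1314.934
4. ⊥bis P0·P3 via (6.96,46.555): [(7.3826, 46.3755) (0, 35.0441) (0, 0) (26, 0) (26, 38.4694)]  |A|=1090.3398
5. ⊥bis P0·P4 via (5.37,42.525): [(4.9866, 42.698) (0, 35.0441) (0, 0) (26, 0) (26, 33.2155)]  |A|=991.4348
6. canonical 5-gon: [(4.9866, 42.698) (0, 35.0441) (0, 0) (26, 0) (26, 33.2155)]
7. shoelace: 991.4348

Area of P0's cell: 991.4348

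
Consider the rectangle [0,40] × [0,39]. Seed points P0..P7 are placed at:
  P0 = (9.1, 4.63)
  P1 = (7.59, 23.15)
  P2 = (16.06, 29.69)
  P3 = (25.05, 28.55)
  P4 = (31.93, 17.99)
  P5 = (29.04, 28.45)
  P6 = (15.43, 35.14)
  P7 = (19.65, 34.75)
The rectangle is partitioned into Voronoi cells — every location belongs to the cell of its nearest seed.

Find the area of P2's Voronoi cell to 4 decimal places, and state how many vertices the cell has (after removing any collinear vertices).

Area of P2's cell: 98.1114 (5 vertices)

1. box [0,40]×[0,39]: [(0, 0) (40, 0) (40, 39) (0, 39)]
2. ⊥bis P2·P0 via (12.58,17.16): [(0, 20.6539) (40, 9.5445) (40, 39) (0, 39)]  |A|=956.0313
3. ⊥bis P2·P1 via (11.825,26.42): [(20.7208, 14.899) (40, 9.5445) (40, 39) (2.1115, 39)]  |A|=740.5138
4. ⊥bis P2·P3 via (20.555,29.12): [(19.0294, 17.0895) (21.8079, 39) (2.1115, 39)]  |A|=215.7785
5. ⊥bis P2·P4 via (23.995,23.84): [(19.0237, 17.0969) (19.0318, 17.1078) (21.8079, 39) (2.1115, 39)]  |A|=215.7785
6. ⊥bis P2·P5 via (22.55,29.07): [(19.0237, 17.0969) (19.0318, 17.1078) (21.8079, 39) (2.1115, 39)]  |A|=215.7785
7. ⊥bis P2·P6 via (15.745,32.415): [(7.8966, 31.5077) (19.0237, 17.0969) (19.0318, 17.1078) (21.0506, 33.0283)]  |A|=103.2933
8. ⊥bis P2·P7 via (17.855,32.22): [(17.323, 32.5974) (7.8966, 31.5077) (19.0237, 17.0969) (19.0318, 17.1078) (20.6928, 30.2066)]  |A|=98.1114
9. canonical 5-gon: [(17.323, 32.5974) (7.8966, 31.5077) (19.0237, 17.0969) (19.0318, 17.1078) (20.6928, 30.2066)]
10. shoelace: 98.1114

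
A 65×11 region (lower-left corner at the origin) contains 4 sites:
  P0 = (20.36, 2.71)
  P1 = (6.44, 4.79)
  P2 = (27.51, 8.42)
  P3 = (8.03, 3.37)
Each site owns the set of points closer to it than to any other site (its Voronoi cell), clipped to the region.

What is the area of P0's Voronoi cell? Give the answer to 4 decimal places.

1. box [0,65]×[0,11]: [(0, 0) (65, 0) (65, 11) (0, 11)]
2. ⊥bis P0·P1 via (13.4,3.75): [(12.8397, 0) (65, 0) (65, 11) (14.4833, 11)]  |A|=564.7236
3. ⊥bis P0·P2 via (23.935,5.565): [(12.8397, 0) (28.3792, 0) (19.5946, 11) (14.4833, 11)]  |A|=113.5796
4. ⊥bis P0·P3 via (14.195,3.04): [(14.0323, 0) (28.3792, 0) (19.5946, 11) (14.6211, 11)]  |A|=106.2625
5. canonical 4-gon: [(14.0323, 0) (28.3792, 0) (19.5946, 11) (14.6211, 11)]
6. shoelace: 106.2625

Area of P0's cell: 106.2625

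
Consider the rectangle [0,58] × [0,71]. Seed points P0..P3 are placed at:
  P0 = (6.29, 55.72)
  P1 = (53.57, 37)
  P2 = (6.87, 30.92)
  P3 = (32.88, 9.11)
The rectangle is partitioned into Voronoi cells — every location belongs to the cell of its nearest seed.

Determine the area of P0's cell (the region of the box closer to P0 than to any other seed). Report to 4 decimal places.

Area of P0's cell: 941.5435

1. box [0,58]×[0,71]: [(0, 0) (58, 0) (58, 71) (0, 71)]
2. ⊥bis P0·P1 via (29.93,46.36): [(0, 0) (11.5743, 0) (39.6859, 71) (0, 71)]  |A|=1819.7372
3. ⊥bis P0·P2 via (6.58,43.32): [(0, 43.1661) (28.9333, 43.8428) (39.6859, 71) (0, 71)]  |A|=941.5435
4. ⊥bis P0·P3 via (19.585,32.415): [(0, 43.1661) (28.9333, 43.8428) (39.6859, 71) (0, 71)]  |A|=941.5435
5. canonical 4-gon: [(0, 43.1661) (28.9333, 43.8428) (39.6859, 71) (0, 71)]
6. shoelace: 941.5435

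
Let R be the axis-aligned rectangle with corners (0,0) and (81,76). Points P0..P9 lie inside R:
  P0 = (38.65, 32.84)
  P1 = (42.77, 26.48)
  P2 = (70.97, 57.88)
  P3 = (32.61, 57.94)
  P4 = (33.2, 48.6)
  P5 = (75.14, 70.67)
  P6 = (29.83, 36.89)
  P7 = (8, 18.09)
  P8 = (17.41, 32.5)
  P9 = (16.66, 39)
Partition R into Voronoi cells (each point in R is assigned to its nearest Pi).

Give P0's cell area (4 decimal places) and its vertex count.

1. box [0,81]×[0,76]: [(0, 0) (81, 0) (81, 76) (0, 76)]
2. ⊥bis P0·P1 via (40.71,29.66): [(0, 3.2881) (81, 55.7598) (81, 76) (0, 76)]  |A|=3764.5591
3. ⊥bis P0·P2 via (54.81,45.36): [(0, 3.2881) (58.1971, 40.9881) (31.0716, 76) (0, 76)]  |A|=2659.7482
4. ⊥bis P0·P3 via (35.63,45.39): [(0, 36.8161) (0, 3.2881) (58.1971, 40.9881) (51.7765, 49.2755)]  |A|=1230.1583
5. ⊥bis P0·P4 via (35.925,40.72): [(0, 28.2967) (0, 3.2881) (58.1971, 40.9881) (53.6547, 46.8512)]  |A|=927.144
6. ⊥bis P0·P5 via (56.895,51.755): [(0, 28.2967) (0, 3.2881) (58.1971, 40.9881) (53.6547, 46.8512)]  |A|=927.144
7. ⊥bis P0·P6 via (34.24,34.865): [(37.118, 41.1325) (28.0986, 21.4903) (58.1971, 40.9881) (53.6547, 46.8512)]  |A|=269.1377
8. ⊥bis P0·P7 via (23.325,25.465): [(37.118, 41.1325) (28.0986, 21.4903) (58.1971, 40.9881) (53.6547, 46.8512)]  |A|=269.1377
9. ⊥bis P0·P8 via (28.03,32.67): [(37.118, 41.1325) (28.2052, 21.7226) (28.2078, 21.5611) (58.1971, 40.9881) (53.6547, 46.8512)]  |A|=269.1288
10. ⊥bis P0·P9 via (27.655,35.92): [(37.118, 41.1325) (28.2052, 21.7226) (28.2078, 21.5611) (58.1971, 40.9881) (53.6547, 46.8512)]  |A|=269.1288
11. canonical 5-gon: [(37.118, 41.1325) (28.2052, 21.7226) (28.2078, 21.5611) (58.1971, 40.9881) (53.6547, 46.8512)]
12. shoelace: 269.1288

Area of P0's cell: 269.1288 (5 vertices)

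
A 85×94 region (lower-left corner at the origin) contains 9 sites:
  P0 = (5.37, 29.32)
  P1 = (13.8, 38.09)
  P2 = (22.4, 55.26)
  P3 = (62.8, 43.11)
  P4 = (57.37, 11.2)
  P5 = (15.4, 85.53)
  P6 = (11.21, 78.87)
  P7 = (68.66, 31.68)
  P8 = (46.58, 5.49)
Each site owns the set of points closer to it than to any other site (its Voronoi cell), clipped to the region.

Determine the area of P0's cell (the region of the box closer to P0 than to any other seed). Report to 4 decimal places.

1. box [0,85]×[0,94]: [(0, 0) (85, 0) (85, 94) (0, 94)]
2. ⊥bis P0·P1 via (9.585,33.705): [(0, 42.9184) (0, 0) (44.6494, 0)]  |A|=958.1404
3. ⊥bis P0·P2 via (13.885,42.29): [(0, 42.9184) (0, 0) (44.6494, 0)]  |A|=958.1404
4. ⊥bis P0·P3 via (34.085,36.215): [(42.2202, 2.335) (0, 42.9184) (0, 0) (42.7809, 0)]  |A|=955.9589
5. ⊥bis P0·P4 via (31.37,20.26): [(29.4135, 14.6452) (0, 42.9184) (0, 0) (24.3102, 0)]  |A|=809.2039
6. ⊥bis P0·P5 via (10.385,57.425): [(29.4135, 14.6452) (0, 42.9184) (0, 0) (24.3102, 0)]  |A|=809.2039
7. ⊥bis P0·P6 via (8.29,54.095): [(29.4135, 14.6452) (0, 42.9184) (0, 0) (24.3102, 0)]  |A|=809.2039
8. ⊥bis P0·P7 via (37.015,30.5): [(29.4135, 14.6452) (0, 42.9184) (0, 0) (24.3102, 0)]  |A|=809.2039
9. ⊥bis P0·P8 via (25.975,17.405): [(26.1777, 17.7556) (0, 42.9184) (0, 0) (15.9104, 0)]  |A|=703.0021
10. canonical 4-gon: [(26.1777, 17.7556) (0, 42.9184) (0, 0) (15.9104, 0)]
11. shoelace: 703.0021

Area of P0's cell: 703.0021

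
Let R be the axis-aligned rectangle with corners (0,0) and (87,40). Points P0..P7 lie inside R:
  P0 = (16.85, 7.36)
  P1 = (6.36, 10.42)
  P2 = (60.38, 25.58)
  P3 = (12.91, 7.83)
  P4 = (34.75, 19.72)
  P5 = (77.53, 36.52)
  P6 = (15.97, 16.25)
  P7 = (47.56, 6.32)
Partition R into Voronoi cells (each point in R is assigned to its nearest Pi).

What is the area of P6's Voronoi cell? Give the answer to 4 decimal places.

Area of P6's cell: 546.2740

1. box [0,87]×[0,40]: [(0, 0) (87, 0) (87, 40) (0, 40)]
2. ⊥bis P6·P0 via (16.41,11.805): [(0, 10.1806) (87, 18.7925) (87, 40) (0, 40)]  |A|=2219.668
3. ⊥bis P6·P1 via (11.165,13.335): [(0, 31.7391) (12.3377, 11.4019) (87, 18.7925) (87, 40) (0, 40)]  |A|=2086.6768
4. ⊥bis P6·P2 via (38.175,20.915): [(0, 31.7391) (12.3377, 11.4019) (39.6065, 14.1012) (34.1655, 40) (0, 40)]  |A|=899.9526
5. ⊥bis P6·P3 via (14.44,12.04): [(0, 31.7391) (11.2466, 13.2006) (15.3699, 11.702) (39.6065, 14.1012) (34.1655, 40) (0, 40)]  |A|=897.0619
6. ⊥bis P6·P4 via (25.36,17.985): [(0, 31.7391) (11.2466, 13.2006) (15.3699, 11.702) (26.3206, 12.786) (21.2923, 40) (0, 40)]  |A|=546.274
7. ⊥bis P6·P5 via (46.75,26.385): [(0, 31.7391) (11.2466, 13.2006) (15.3699, 11.702) (26.3206, 12.786) (21.2923, 40) (0, 40)]  |A|=546.274
8. ⊥bis P6·P7 via (31.765,11.285): [(0, 31.7391) (11.2466, 13.2006) (15.3699, 11.702) (26.3206, 12.786) (21.2923, 40) (0, 40)]  |A|=546.274
9. canonical 6-gon: [(0, 31.7391) (11.2466, 13.2006) (15.3699, 11.702) (26.3206, 12.786) (21.2923, 40) (0, 40)]
10. shoelace: 546.274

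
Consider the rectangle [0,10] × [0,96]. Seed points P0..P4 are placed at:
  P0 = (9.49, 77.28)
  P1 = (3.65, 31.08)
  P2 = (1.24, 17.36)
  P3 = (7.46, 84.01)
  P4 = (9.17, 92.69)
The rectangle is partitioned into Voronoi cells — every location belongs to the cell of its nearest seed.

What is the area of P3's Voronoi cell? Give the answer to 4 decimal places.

Area of P3's cell: 94.0625

1. box [0,10]×[0,96]: [(0, 0) (10, 0) (10, 96) (0, 96)]
2. ⊥bis P3·P0 via (8.475,80.645): [(0, 78.0886) (10, 81.105) (10, 96) (0, 96)]  |A|=164.0318
3. ⊥bis P3·P1 via (5.555,57.545): [(0, 78.0886) (10, 81.105) (10, 96) (0, 96)]  |A|=164.0318
4. ⊥bis P3·P2 via (4.35,50.685): [(0, 78.0886) (10, 81.105) (10, 96) (0, 96)]  |A|=164.0318
5. ⊥bis P3·P4 via (8.315,88.35): [(0, 89.9881) (0, 78.0886) (10, 81.105) (10, 88.018)]  |A|=94.0625
6. canonical 4-gon: [(0, 89.9881) (0, 78.0886) (10, 81.105) (10, 88.018)]
7. shoelace: 94.0625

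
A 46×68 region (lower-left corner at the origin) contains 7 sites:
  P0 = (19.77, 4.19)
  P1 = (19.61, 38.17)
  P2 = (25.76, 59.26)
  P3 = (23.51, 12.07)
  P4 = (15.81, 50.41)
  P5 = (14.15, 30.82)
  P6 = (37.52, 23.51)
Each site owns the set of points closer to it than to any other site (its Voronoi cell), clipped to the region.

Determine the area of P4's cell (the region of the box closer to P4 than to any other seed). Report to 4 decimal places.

Area of P4's cell: 482.9051

1. box [0,46]×[0,68]: [(0, 0) (46, 0) (46, 68) (0, 68)]
2. ⊥bis P4·P0 via (17.79,27.3): [(0, 25.7758) (46, 29.717) (46, 68) (0, 68)]  |A|=1851.6666
3. ⊥bis P4·P1 via (17.71,44.29): [(0, 38.7918) (46, 53.0728) (46, 68) (0, 68)]  |A|=1015.1133
4. ⊥bis P4·P2 via (20.785,54.835): [(0, 38.7918) (27.4693, 47.3199) (9.0754, 68) (0, 68)]  |A|=495.0054
5. ⊥bis P4·P3 via (19.66,31.24): [(0, 38.7918) (27.4693, 47.3199) (9.0754, 68) (0, 68)]  |A|=495.0054
6. ⊥bis P4·P5 via (14.98,40.615): [(0, 41.8844) (7.8254, 41.2213) (27.4693, 47.3199) (9.0754, 68) (0, 68)]  |A|=482.9051
7. ⊥bis P4·P6 via (26.665,36.96): [(0, 41.8844) (7.8254, 41.2213) (27.4693, 47.3199) (9.0754, 68) (0, 68)]  |A|=482.9051
8. canonical 5-gon: [(0, 41.8844) (7.8254, 41.2213) (27.4693, 47.3199) (9.0754, 68) (0, 68)]
9. shoelace: 482.9051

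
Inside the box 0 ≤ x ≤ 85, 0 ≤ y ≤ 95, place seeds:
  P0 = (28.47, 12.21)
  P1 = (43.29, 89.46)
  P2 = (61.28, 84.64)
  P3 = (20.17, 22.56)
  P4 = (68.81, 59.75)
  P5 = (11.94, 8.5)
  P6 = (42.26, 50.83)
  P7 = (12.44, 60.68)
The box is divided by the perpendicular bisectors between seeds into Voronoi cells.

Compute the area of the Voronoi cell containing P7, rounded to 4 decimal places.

1. box [0,85]×[0,95]: [(0, 0) (85, 0) (85, 95) (0, 95)]
2. ⊥bis P7·P0 via (20.455,36.445): [(0, 29.6801) (85, 57.7913) (85, 95) (0, 95)]  |A|=4357.4635
3. ⊥bis P7·P1 via (27.865,75.07): [(0, 29.6801) (53.6551, 47.4249) (9.2723, 95) (0, 95)]  |A|=1972.9372
4. ⊥bis P7·P2 via (36.86,72.66): [(0, 29.6801) (49.8562, 46.1686) (44.3428, 57.407) (9.2723, 95) (0, 95)]  |A|=1948.127
5. ⊥bis P7·P3 via (16.305,41.62): [(0, 38.3137) (48.8501, 48.2195) (44.3428, 57.407) (9.2723, 95) (0, 95)]  |A|=1677.8315
6. ⊥bis P7·P4 via (40.625,60.215): [(0, 38.3137) (40.3988, 46.5058) (40.6441, 61.3718) (9.2723, 95) (0, 95)]  |A|=1607.1675
7. ⊥bis P7·P5 via (12.19,34.59): [(0, 38.3137) (40.3988, 46.5058) (40.6441, 61.3718) (9.2723, 95) (0, 95)]  |A|=1607.1675
8. ⊥bis P7·P6 via (27.35,55.755): [(0, 38.3137) (23.1387, 43.0057) (32.1964, 70.4271) (9.2723, 95) (0, 95)]  |A|=1322.4692
9. canonical 5-gon: [(0, 38.3137) (23.1387, 43.0057) (32.1964, 70.4271) (9.2723, 95) (0, 95)]
10. shoelace: 1322.4692

Area of P7's cell: 1322.4692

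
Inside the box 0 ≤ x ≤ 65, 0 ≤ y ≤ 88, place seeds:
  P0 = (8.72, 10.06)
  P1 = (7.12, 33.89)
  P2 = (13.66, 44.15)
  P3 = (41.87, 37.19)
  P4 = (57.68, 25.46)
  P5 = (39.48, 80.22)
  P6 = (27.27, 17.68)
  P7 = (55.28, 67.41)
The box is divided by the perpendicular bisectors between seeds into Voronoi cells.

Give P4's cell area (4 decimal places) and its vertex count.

Area of P4's cell: 756.9909 (5 vertices)

1. box [0,65]×[0,88]: [(0, 0) (65, 0) (65, 88) (0, 88)]
2. ⊥bis P4·P0 via (33.2,17.76): [(38.7863, 0) (65, 0) (65, 88) (11.1065, 88)]  |A|=3524.7163
3. ⊥bis P4·P1 via (32.4,29.675): [(31.3788, 23.5501) (38.7863, 0) (65, 0) (65, 88) (42.1247, 88)]  |A|=2525.1579
4. ⊥bis P4·P2 via (35.67,34.805): [(31.6939, 25.4403) (31.3788, 23.5501) (38.7863, 0) (65, 0) (65, 88) (58.2555, 88)]  |A|=2020.5876
5. ⊥bis P4·P3 via (49.775,31.325): [(35.1384, 11.5974) (38.7863, 0) (65, 0) (65, 51.8457)]  |A|=926.1027
6. ⊥bis P4·P5 via (48.58,52.84): [(35.1384, 11.5974) (38.7863, 0) (65, 0) (65, 51.8457)]  |A|=926.1027
7. ⊥bis P4·P6 via (42.475,21.57): [(42.491, 21.5074) (47.9934, 0) (65, 0) (65, 51.8457)]  |A|=766.381
8. ⊥bis P4·P7 via (56.48,46.435): [(61.1854, 46.7042) (42.491, 21.5074) (47.9934, 0) (65, 0) (65, 46.9224)]  |A|=756.9909
9. canonical 5-gon: [(61.1854, 46.7042) (42.491, 21.5074) (47.9934, 0) (65, 0) (65, 46.9224)]
10. shoelace: 756.9909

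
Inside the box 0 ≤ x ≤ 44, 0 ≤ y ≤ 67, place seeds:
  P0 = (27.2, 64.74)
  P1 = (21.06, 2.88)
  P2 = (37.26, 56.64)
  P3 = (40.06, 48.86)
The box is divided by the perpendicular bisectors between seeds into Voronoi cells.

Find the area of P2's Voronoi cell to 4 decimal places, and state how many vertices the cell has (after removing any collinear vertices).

1. box [0,44]×[0,67]: [(0, 0) (44, 0) (44, 67) (0, 67)]
2. ⊥bis P2·P0 via (32.23,60.69): [(0, 20.6611) (0, 0) (44, 0) (44, 67) (37.3106, 67)]  |A|=2083.5342
3. ⊥bis P2·P1 via (29.16,29.76): [(11.5893, 35.0547) (44, 25.2881) (44, 67) (37.3106, 67)]  |A|=782.8028
4. ⊥bis P2·P3 via (38.66,52.75): [(20.605, 46.2521) (44, 54.6719) (44, 67) (37.3106, 67)]  |A|=213.6038
5. canonical 4-gon: [(20.605, 46.2521) (44, 54.6719) (44, 67) (37.3106, 67)]
6. shoelace: 213.6038

Area of P2's cell: 213.6038 (4 vertices)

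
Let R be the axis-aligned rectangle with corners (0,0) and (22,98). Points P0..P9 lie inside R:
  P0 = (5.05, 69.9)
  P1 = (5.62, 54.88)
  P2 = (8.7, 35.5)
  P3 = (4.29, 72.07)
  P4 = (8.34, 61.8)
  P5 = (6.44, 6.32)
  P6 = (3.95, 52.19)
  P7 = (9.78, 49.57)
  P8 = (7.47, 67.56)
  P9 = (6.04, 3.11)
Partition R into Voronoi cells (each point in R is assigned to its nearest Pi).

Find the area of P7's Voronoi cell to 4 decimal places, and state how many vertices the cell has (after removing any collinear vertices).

1. box [0,22]×[0,98]: [(0, 0) (22, 0) (22, 98) (0, 98)]
2. ⊥bis P7·P0 via (7.415,59.735): [(0, 58.0098) (0, 0) (22, 0) (22, 63.1284)]  |A|=1332.52
3. ⊥bis P7·P1 via (7.7,52.225): [(21.4559, 63.0018) (0, 46.1926) (0, 0) (22, 0) (22, 63.1284)]  |A|=1205.7453
4. ⊥bis P7·P2 via (9.24,42.535): [(21.4559, 63.0018) (0, 46.1926) (0, 43.2443) (22, 41.5556) (22, 63.1284)]  |A|=272.9474
5. ⊥bis P7·P3 via (7.035,60.82): [(21.4559, 63.0018) (0, 46.1926) (0, 43.2443) (22, 41.5556) (22, 63.1284)]  |A|=272.9474
6. ⊥bis P7·P4 via (9.06,55.685): [(12.6571, 56.1085) (0, 46.1926) (0, 43.2443) (22, 41.5556) (22, 57.2086)]  |A|=243.9753
7. ⊥bis P7·P5 via (8.11,27.945): [(12.6571, 56.1085) (0, 46.1926) (0, 43.2443) (22, 41.5556) (22, 57.2086)]  |A|=243.9753
8. ⊥bis P7·P6 via (6.865,50.88): [(12.6571, 56.1085) (7.3442, 51.9462) (3.319, 42.9895) (22, 41.5556) (22, 57.2086)]  |A|=217.7722
9. ⊥bis P7·P8 via (8.625,58.565): [(12.6571, 56.1085) (7.3442, 51.9462) (3.319, 42.9895) (22, 41.5556) (22, 57.2086)]  |A|=217.7722
10. ⊥bis P7·P9 via (7.91,26.34): [(12.6571, 56.1085) (7.3442, 51.9462) (3.319, 42.9895) (22, 41.5556) (22, 57.2086)]  |A|=217.7722
11. canonical 5-gon: [(12.6571, 56.1085) (7.3442, 51.9462) (3.319, 42.9895) (22, 41.5556) (22, 57.2086)]
12. shoelace: 217.7722

Area of P7's cell: 217.7722 (5 vertices)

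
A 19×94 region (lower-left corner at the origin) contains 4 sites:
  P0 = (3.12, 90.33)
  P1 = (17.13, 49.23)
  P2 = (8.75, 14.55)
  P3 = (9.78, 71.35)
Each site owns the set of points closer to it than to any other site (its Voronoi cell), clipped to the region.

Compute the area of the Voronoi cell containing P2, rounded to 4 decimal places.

Area of P2's cell: 621.7034

1. box [0,19]×[0,94]: [(0, 0) (19, 0) (19, 94) (0, 94)]
2. ⊥bis P2·P0 via (5.935,52.44): [(0, 51.9991) (0, 0) (19, 0) (19, 53.4107)]  |A|=1001.3923
3. ⊥bis P2·P1 via (12.94,31.89): [(0, 35.0168) (0, 0) (19, 0) (19, 30.4257)]  |A|=621.7034
4. ⊥bis P2·P3 via (9.265,42.95): [(0, 35.0168) (0, 0) (19, 0) (19, 30.4257)]  |A|=621.7034
5. canonical 4-gon: [(0, 35.0168) (0, 0) (19, 0) (19, 30.4257)]
6. shoelace: 621.7034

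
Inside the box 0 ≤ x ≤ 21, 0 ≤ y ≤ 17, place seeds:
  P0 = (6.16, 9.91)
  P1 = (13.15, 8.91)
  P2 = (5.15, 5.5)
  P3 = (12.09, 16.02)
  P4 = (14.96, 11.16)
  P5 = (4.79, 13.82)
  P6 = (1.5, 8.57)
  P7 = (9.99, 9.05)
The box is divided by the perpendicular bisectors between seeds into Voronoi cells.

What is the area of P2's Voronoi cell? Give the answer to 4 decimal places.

Area of P2's cell: 67.8641

1. box [0,21]×[0,17]: [(0, 0) (21, 0) (21, 17) (0, 17)]
2. ⊥bis P2·P0 via (5.655,7.705): [(0, 9.0001) (0, 0) (21, 0) (21, 4.1906)]  |A|=138.5029
3. ⊥bis P2·P1 via (9.15,7.205): [(9.2919, 6.8721) (0, 9.0001) (0, 0) (12.2211, 0)]  |A|=83.8064
4. ⊥bis P2·P3 via (8.62,10.76): [(9.2919, 6.8721) (0, 9.0001) (0, 0) (12.2211, 0)]  |A|=83.8064
5. ⊥bis P2·P4 via (10.055,8.33): [(9.2919, 6.8721) (0, 9.0001) (0, 0) (12.2211, 0)]  |A|=83.8064
6. ⊥bis P2·P5 via (4.97,9.66): [(9.2919, 6.8721) (0, 9.0001) (0, 0) (12.2211, 0)]  |A|=83.8064
7. ⊥bis P2·P6 via (3.325,7.035): [(9.2919, 6.8721) (4.1739, 8.0442) (0, 3.0818) (0, 0) (12.2211, 0)]  |A|=71.4553
8. ⊥bis P2·P7 via (7.57,7.275): [(11.2709, 2.2292) (7.5776, 7.2647) (4.1739, 8.0442) (0, 3.0818) (0, 0) (12.2211, 0)]  |A|=67.8641
9. canonical 6-gon: [(11.2709, 2.2292) (7.5776, 7.2647) (4.1739, 8.0442) (0, 3.0818) (0, 0) (12.2211, 0)]
10. shoelace: 67.8641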